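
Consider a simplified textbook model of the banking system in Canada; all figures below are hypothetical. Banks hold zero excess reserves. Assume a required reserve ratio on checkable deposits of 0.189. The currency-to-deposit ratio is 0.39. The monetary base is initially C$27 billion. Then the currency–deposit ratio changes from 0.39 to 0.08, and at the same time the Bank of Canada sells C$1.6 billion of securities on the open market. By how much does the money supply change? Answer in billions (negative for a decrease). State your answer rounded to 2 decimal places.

C$37.16 billion

Before: m₁ = (1 + 0.39) / (0.189 + 0.39) ≈ 2.40069, MB₁ = 27, so M₁ = 2.40069 × 27 ≈ 64.8186 billion.
After: m₂ = (1 + 0.08) / (0.189 + 0.08) ≈ 4.01487, MB₂ = 27 − 1.6 = 25.4, so M₂ = 4.01487 × 25.4 ≈ 101.9777 billion.
ΔM = M₂ − M₁ = 101.9777 − 64.8186 = 37.1591 billion.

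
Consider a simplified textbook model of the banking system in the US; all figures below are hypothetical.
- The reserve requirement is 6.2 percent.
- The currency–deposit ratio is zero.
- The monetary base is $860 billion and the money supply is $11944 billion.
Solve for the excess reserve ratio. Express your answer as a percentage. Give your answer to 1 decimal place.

Using m = M/MB = 11944/860 ≈ 13.888372. Since m = (1 + c)/(c + rr + e), the denominator satisfies c + rr + e = (1 + c)/m = (1 + 0) / 13.888372 ≈ 0.072003.
With c = 0 and rr = 0.062, the excess reserve ratio is 0.072003 − 0 − 0.062 = 0.010003.

1.0%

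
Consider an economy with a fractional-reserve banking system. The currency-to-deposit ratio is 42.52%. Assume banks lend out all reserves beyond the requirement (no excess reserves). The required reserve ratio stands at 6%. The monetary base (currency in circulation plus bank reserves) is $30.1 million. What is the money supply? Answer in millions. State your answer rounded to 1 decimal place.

The money multiplier is m = (1 + c) / (rr + c) = (1 + 0.4252) / (0.06 + 0.4252) ≈ 2.9373.
So M = m × MB = 2.9373 × 30.1 ≈ 88.4127 million.

$88.4 million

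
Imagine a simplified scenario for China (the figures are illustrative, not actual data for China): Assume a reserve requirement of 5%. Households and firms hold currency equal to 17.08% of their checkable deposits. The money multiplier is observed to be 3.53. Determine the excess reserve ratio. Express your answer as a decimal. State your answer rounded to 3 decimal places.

Using m = 3.53. Since m = (1 + c)/(c + rr + e), the denominator satisfies c + rr + e = (1 + c)/m = (1 + 0.1708) / 3.53 ≈ 0.331671.
With c = 0.1708 and rr = 0.05, the excess reserve ratio is 0.331671 − 0.1708 − 0.05 = 0.110871.

0.111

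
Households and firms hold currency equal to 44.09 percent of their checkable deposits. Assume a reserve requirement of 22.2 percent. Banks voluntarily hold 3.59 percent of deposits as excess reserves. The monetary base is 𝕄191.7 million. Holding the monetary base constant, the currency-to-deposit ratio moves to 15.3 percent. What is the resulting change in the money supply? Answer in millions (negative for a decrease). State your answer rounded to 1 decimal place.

𝕄142.6 million

Initially m₁ = (1 + 0.4409) / (0.222 + 0.0359 + 0.4409) ≈ 2.06196, so M₁ = 2.06196 × 191.7 ≈ 395.2777 million.
After the change m₂ = (1 + 0.153) / (0.222 + 0.0359 + 0.153) ≈ 2.80604, so M₂ = 2.80604 × 191.7 ≈ 537.9179 million.
ΔM = M₂ − M₁ = 537.9179 − 395.2777 = 142.6402 million.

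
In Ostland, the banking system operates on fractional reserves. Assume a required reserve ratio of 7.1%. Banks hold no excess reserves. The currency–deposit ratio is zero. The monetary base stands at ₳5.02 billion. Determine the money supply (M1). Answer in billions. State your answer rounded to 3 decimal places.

With no currency drain or excess reserves, the money multiplier is m = 1/rr = 1/0.071 ≈ 14.08451.
Money supply M = m × MB = 14.08451 × 5.02 ≈ 70.7042 billion.

₳70.704 billion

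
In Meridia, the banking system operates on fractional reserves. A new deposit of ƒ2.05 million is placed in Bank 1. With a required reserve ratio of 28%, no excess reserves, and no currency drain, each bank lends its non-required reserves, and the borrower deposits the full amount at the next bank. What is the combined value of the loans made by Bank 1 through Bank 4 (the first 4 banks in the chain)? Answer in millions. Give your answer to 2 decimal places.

ƒ3.85 million

Bank i lends (1 − rr)^i of the original deposit: Bank 1 lends 2.05·0.7200 = 1.4760, Bank 2 lends 2.05·0.7200² ≈ 1.0627, and so on.
Summing a geometric series: total = 2.05·[0.7200·(1 − 0.7200^4) / (1 − 0.7200)] ≈ 3.8548 million.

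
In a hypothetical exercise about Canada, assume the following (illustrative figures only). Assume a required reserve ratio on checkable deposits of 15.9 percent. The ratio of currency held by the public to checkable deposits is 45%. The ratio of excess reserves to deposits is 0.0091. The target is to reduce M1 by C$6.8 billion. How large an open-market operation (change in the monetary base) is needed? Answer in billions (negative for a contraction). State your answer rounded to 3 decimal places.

The money multiplier is m = (1 + c) / (rr + e + c) = (1 + 0.45) / (0.159 + 0.0091 + 0.45) ≈ 2.34590.
ΔMB = ΔM / m = (−6.8) / 2.34590 ≈ -2.8987 billion.

-2.899 billion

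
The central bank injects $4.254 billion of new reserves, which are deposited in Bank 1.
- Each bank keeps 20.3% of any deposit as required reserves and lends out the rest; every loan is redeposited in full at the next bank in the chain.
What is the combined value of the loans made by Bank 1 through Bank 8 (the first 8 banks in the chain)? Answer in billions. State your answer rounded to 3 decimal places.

$13.983 billion

Bank i lends (1 − rr)^i of the original deposit: Bank 1 lends 4.254·0.7970 ≈ 3.3904, Bank 2 lends 4.254·0.7970² ≈ 2.7022, and so on.
Summing a geometric series: total = 4.254·[0.7970·(1 − 0.7970^8) / (1 − 0.7970)] ≈ 13.9826 billion.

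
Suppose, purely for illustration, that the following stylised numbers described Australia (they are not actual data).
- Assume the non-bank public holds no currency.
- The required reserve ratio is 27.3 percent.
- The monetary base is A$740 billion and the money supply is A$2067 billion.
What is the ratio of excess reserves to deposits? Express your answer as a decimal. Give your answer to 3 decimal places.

Using m = M/MB = 2067/740 ≈ 2.793243. Since m = (1 + c)/(c + rr + e), the denominator satisfies c + rr + e = (1 + c)/m = (1 + 0) / 2.793243 ≈ 0.358007.
With c = 0 and rr = 0.273, the ratio of excess reserves to deposits is 0.358007 − 0 − 0.273 = 0.085007.

0.085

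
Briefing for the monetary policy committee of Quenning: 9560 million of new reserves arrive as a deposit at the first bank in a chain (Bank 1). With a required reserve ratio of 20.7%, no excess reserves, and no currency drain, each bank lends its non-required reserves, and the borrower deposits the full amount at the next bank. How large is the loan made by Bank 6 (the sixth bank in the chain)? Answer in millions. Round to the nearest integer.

2377 million

Each bank lends a fraction (1 − rr) = 0.7930 of the deposit it receives, so Bank 6 receives 9560·0.7930^5 and lends 9560·0.7930^6 ≈ 2377.3713 million.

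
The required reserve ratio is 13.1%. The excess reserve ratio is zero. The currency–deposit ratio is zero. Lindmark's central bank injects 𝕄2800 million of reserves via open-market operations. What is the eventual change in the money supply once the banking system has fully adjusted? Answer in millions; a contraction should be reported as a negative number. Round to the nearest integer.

The simple money multiplier is m = 1/rr = 1/0.131 ≈ 7.63359.
An open-market purchase increases the monetary base by 2800 million, so ΔM = m × ΔMB = 7.63359 × 2800 = 21374.052 million.

𝕄21374 million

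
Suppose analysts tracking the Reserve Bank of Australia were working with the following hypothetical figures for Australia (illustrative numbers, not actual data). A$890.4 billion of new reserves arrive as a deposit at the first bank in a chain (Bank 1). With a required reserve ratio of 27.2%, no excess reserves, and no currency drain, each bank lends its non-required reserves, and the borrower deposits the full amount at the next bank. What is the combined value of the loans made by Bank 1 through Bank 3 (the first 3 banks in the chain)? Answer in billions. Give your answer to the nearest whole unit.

Bank i lends (1 − rr)^i of the original deposit: Bank 1 lends 890.4·0.7280 = 648.2112, Bank 2 lends 890.4·0.7280² ≈ 471.8978, and so on.
Summing a geometric series: total = 890.4·[0.7280·(1 − 0.7280^3) / (1 − 0.7280)] ≈ 1463.6505 billion.

A$1464 billion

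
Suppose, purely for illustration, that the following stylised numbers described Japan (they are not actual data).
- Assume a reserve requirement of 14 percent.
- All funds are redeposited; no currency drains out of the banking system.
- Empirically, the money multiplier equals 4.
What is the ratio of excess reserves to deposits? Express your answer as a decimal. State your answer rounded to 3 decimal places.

Using m = 4. Since m = (1 + c)/(c + rr + e), the denominator satisfies c + rr + e = (1 + c)/m = (1 + 0) / 4 = 0.250000.
With c = 0 and rr = 0.14, the ratio of excess reserves to deposits is 0.250000 − 0 − 0.14 = 0.11.

0.110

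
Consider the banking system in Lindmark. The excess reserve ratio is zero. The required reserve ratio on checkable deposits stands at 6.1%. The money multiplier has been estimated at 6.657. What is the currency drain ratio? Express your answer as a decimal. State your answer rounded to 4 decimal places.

0.1050

Using m = 6.657. From m = (1 + c)/(c + rr + e), rearranging gives 1 + c = m·(c + rr + e), so c·(1 − m) = m·(rr + e) − 1.
Hence c = [m·(rr + e) − 1]/(1 − m) = [6.657 × (0.061 + 0) − 1] / (1 − 6.657) ≈ 0.104989.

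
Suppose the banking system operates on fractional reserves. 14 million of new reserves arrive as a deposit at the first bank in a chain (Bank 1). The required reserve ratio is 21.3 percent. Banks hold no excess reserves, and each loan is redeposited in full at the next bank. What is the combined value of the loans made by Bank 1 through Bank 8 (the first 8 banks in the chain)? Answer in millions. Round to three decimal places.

Bank i lends (1 − rr)^i of the original deposit: Bank 1 lends 14·0.7870 = 11.0180, Bank 2 lends 14·0.7870² ≈ 8.6712, and so on.
Summing a geometric series: total = 14·[0.7870·(1 − 0.7870^8) / (1 − 0.7870)] ≈ 44.1153 million.

44.115 million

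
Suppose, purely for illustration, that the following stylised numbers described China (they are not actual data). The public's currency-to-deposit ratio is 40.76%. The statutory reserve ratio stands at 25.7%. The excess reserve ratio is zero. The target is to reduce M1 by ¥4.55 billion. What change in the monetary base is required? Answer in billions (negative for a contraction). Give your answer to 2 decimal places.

-2.15 billion

The money multiplier is m = (1 + c) / (rr + c) = (1 + 0.4076) / (0.257 + 0.4076) ≈ 2.1180.
ΔMB = ΔM / m = (−4.55) / 2.1180 ≈ -2.1483 billion.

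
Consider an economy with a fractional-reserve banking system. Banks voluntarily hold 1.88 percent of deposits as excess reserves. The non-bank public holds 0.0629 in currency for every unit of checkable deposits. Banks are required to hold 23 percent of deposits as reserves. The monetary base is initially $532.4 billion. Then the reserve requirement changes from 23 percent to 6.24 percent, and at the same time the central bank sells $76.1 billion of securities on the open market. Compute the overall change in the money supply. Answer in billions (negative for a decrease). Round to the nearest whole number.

Before: m₁ = (1 + 0.0629) / (0.23 + 0.0188 + 0.0629) ≈ 3.41, MB₁ = 532.4, so M₁ = 3.41 × 532.4 = 1815.484 billion.
After: m₂ = (1 + 0.0629) / (0.0624 + 0.0188 + 0.0629) ≈ 7.3761, MB₂ = 532.4 − 76.1 = 456.3, so M₂ = 7.3761 × 456.3 ≈ 3365.7144 billion.
ΔM = M₂ − M₁ = 3365.7144 − 1815.484 = 1550.2304 billion.

$1550 billion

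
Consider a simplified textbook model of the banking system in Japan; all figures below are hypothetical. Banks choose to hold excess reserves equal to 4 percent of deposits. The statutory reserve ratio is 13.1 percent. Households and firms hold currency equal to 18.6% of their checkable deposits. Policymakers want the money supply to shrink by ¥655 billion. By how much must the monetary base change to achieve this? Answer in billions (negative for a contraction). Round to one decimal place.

The money multiplier is m = (1 + c) / (rr + e + c) = (1 + 0.186) / (0.131 + 0.04 + 0.186) ≈ 3.32213.
ΔMB = ΔM / m = (−655) / 3.32213 ≈ -197.1627 billion.

-197.2 billion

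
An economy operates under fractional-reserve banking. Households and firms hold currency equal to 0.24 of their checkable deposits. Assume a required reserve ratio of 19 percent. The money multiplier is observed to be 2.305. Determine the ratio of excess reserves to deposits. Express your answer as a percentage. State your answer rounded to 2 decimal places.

10.80%

Using m = 2.305. Since m = (1 + c)/(c + rr + e), the denominator satisfies c + rr + e = (1 + c)/m = (1 + 0.24) / 2.305 ≈ 0.537961.
With c = 0.24 and rr = 0.19, the ratio of excess reserves to deposits is 0.537961 − 0.24 − 0.19 = 0.107961.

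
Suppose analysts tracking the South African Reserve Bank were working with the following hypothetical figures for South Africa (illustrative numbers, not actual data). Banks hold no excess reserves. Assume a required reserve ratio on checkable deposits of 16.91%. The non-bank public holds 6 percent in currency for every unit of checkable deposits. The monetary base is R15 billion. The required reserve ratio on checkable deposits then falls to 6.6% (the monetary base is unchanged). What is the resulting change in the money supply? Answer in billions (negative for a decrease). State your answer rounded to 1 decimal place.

R56.8 billion

Initially m₁ = (1 + 0.06) / (0.1691 + 0.06) ≈ 4.6268, so M₁ = 4.6268 × 15 = 69.402 billion.
After the change m₂ = (1 + 0.06) / (0.066 + 0.06) ≈ 8.4127, so M₂ = 8.4127 × 15 = 126.1905 billion.
ΔM = M₂ − M₁ = 126.1905 − 69.402 = 56.7885 billion.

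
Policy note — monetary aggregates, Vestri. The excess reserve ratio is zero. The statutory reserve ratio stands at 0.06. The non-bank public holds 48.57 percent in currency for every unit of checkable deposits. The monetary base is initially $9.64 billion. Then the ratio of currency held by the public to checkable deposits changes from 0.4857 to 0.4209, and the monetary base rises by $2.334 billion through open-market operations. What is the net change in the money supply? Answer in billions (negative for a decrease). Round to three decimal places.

$9.134 billion

Before: m₁ = (1 + 0.4857) / (0.06 + 0.4857) ≈ 2.722558, MB₁ = 9.64, so M₁ = 2.722558 × 9.64 ≈ 26.2455 billion.
After: m₂ = (1 + 0.4209) / (0.06 + 0.4209) ≈ 2.954668, MB₂ = 9.64 + 2.334 = 11.974, so M₂ = 2.954668 × 11.974 ≈ 35.3792 billion.
ΔM = M₂ − M₁ = 35.3792 − 26.2455 = 9.1337 billion.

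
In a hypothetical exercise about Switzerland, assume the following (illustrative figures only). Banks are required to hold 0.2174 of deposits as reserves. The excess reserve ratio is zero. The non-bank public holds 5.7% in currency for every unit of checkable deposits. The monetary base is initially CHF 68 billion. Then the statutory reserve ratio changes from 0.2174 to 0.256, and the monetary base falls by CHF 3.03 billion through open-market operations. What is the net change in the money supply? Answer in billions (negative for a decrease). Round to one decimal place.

Before: m₁ = (1 + 0.057) / (0.2174 + 0.057) ≈ 3.8520, MB₁ = 68, so M₁ = 3.8520 × 68 = 261.936 billion.
After: m₂ = (1 + 0.057) / (0.256 + 0.057) ≈ 3.3770, MB₂ = 68 − 3.03 = 64.97, so M₂ = 3.3770 × 64.97 ≈ 219.4037 billion.
ΔM = M₂ − M₁ = 219.4037 − 261.936 = -42.5323 billion.

-42.5 billion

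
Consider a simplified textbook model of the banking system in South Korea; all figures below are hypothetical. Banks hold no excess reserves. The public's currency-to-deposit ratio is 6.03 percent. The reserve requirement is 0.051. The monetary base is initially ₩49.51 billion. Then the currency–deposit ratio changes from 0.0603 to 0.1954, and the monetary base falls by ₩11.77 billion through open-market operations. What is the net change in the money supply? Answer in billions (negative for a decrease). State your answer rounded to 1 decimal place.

Before: m₁ = (1 + 0.0603) / (0.051 + 0.0603) ≈ 9.5265, MB₁ = 49.51, so M₁ = 9.5265 × 49.51 ≈ 471.657 billion.
After: m₂ = (1 + 0.1954) / (0.051 + 0.1954) ≈ 4.8515, MB₂ = 49.51 − 11.77 = 37.74, so M₂ = 4.8515 × 37.74 ≈ 183.0956 billion.
ΔM = M₂ − M₁ = 183.0956 − 471.657 = -288.5614 billion.

-288.6 billion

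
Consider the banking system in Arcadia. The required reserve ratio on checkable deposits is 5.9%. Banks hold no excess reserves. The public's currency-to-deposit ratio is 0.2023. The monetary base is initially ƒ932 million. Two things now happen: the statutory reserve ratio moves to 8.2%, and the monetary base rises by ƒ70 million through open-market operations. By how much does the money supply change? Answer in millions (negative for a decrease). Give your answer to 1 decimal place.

-50.9 million

Before: m₁ = (1 + 0.2023) / (0.059 + 0.2023) ≈ 4.601225, MB₁ = 932, so M₁ = 4.601225 × 932 = 4288.3417 million.
After: m₂ = (1 + 0.2023) / (0.082 + 0.2023) ≈ 4.228983, MB₂ = 932 + 70 = 1002, so M₂ = 4.228983 × 1002 ≈ 4237.441 million.
ΔM = M₂ − M₁ = 4237.441 − 4288.3417 = -50.9007 million.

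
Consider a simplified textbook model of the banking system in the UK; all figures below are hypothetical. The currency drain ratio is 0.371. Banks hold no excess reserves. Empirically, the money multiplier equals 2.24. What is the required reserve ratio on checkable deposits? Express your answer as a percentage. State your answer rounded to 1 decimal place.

Using m = 2.24. Since m = (1 + c)/(c + rr + e), the denominator satisfies c + rr + e = (1 + c)/m = (1 + 0.371) / 2.24 ≈ 0.612054.
With c = 0.371 and e = 0, the required reserve ratio on checkable deposits is 0.612054 − 0.371 − 0 = 0.241054.

24.1%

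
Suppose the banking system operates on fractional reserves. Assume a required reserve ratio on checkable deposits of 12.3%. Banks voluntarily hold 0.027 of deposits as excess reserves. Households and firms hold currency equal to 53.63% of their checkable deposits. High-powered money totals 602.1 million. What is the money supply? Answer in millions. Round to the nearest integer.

1348 million

The money multiplier is m = (1 + c) / (rr + e + c) = (1 + 0.5363) / (0.123 + 0.027 + 0.5363) ≈ 2.2385.
So M = m × MB = 2.2385 × 602.1 ≈ 1347.8009 million.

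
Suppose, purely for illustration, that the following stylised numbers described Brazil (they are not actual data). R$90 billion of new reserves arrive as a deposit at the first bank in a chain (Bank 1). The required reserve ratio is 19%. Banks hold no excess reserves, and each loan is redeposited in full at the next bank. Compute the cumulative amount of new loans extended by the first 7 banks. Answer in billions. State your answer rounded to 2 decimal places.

Bank i lends (1 − rr)^i of the original deposit: Bank 1 lends 90·0.8100 = 72.9000, Bank 2 lends 90·0.8100² = 59.0490, and so on.
Summing a geometric series: total = 90·[0.8100·(1 − 0.8100^7) / (1 − 0.8100)] ≈ 295.9096 billion.

R$295.91 billion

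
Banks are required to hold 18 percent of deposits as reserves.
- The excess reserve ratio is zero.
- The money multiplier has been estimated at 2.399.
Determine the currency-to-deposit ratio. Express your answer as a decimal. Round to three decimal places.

0.406

Using m = 2.399. From m = (1 + c)/(c + rr + e), rearranging gives 1 + c = m·(c + rr + e), so c·(1 − m) = m·(rr + e) − 1.
Hence c = [m·(rr + e) − 1]/(1 − m) = [2.399 × (0.18 + 0) − 1] / (1 − 2.399) ≈ 0.406133.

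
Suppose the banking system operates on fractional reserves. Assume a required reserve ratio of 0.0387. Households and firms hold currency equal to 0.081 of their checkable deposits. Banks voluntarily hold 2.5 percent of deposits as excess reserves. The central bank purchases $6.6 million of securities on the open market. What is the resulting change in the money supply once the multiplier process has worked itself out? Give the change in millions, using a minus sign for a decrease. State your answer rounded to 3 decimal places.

$49.306 million

The money multiplier is m = (1 + c) / (rr + e + c) = (1 + 0.081) / (0.0387 + 0.025 + 0.081) ≈ 7.47063.
The purchase adds 6.6 million of base, so ΔM = m × ΔMB = 7.47063 × (+6.6) ≈ 49.3062 million.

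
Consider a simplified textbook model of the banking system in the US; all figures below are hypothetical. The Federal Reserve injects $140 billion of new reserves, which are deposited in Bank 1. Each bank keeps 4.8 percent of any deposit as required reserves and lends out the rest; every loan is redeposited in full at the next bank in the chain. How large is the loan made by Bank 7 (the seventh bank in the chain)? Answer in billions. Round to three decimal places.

$99.217 billion

Each bank lends a fraction (1 − rr) = 0.9520 of the deposit it receives, so Bank 7 receives 140·0.9520^6 and lends 140·0.9520^7 ≈ 99.2171 billion.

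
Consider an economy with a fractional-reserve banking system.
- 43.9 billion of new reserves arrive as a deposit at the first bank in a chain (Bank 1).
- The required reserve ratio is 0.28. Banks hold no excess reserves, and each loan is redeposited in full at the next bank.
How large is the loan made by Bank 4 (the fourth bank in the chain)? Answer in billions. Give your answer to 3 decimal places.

Each bank lends a fraction (1 − rr) = 0.7200 of the deposit it receives, so Bank 4 receives 43.9·0.7200^3 and lends 43.9·0.7200^4 ≈ 11.7976 billion.

11.798 billion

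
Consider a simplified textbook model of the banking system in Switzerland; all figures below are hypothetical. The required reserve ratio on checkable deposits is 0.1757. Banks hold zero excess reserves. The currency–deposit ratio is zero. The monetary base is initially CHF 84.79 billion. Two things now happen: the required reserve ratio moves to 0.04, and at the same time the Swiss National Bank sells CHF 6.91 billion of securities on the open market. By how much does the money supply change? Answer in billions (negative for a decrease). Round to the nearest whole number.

Before: m₁ = 1 / (0.1757) ≈ 5.6915, MB₁ = 84.79, so M₁ = 5.6915 × 84.79 ≈ 482.5823 billion.
After: m₂ = 1 / (0.04) = 25, MB₂ = 84.79 − 6.91 = 77.88, so M₂ = 25 × 77.88 = 1947 billion.
ΔM = M₂ − M₁ = 1947 − 482.5823 = 1464.4177 billion.

CHF 1464 billion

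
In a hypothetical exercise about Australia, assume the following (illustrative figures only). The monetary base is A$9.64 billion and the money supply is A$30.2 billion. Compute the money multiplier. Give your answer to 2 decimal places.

The money multiplier is m = M / MB = 30.2 / 9.64 ≈ 3.13278.

3.13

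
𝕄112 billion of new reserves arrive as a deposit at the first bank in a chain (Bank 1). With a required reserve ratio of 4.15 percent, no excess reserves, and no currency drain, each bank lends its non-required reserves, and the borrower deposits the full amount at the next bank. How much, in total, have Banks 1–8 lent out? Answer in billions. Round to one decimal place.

𝕄743.9 billion

Bank i lends (1 − rr)^i of the original deposit: Bank 1 lends 112·0.9585 = 107.3520, Bank 2 lends 112·0.9585² ≈ 102.8969, and so on.
Summing a geometric series: total = 112·[0.9585·(1 − 0.9585^8) / (1 − 0.9585)] ≈ 743.9070 billion.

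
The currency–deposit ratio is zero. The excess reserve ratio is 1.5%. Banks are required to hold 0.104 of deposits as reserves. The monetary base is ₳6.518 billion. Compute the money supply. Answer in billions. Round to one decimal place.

The money multiplier is m = 1 / (rr + e) = 1 / (0.104 + 0.015) ≈ 8.4034.
So M = m × MB = 8.4034 × 6.518 ≈ 54.7734 billion.

₳54.8 billion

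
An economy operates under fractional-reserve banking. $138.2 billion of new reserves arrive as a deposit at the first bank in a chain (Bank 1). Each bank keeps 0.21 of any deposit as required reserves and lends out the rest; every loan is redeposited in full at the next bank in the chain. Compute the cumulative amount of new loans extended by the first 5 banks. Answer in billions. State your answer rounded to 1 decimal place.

$359.9 billion

Bank i lends (1 − rr)^i of the original deposit: Bank 1 lends 138.2·0.7900 = 109.1780, Bank 2 lends 138.2·0.7900² ≈ 86.2506, and so on.
Summing a geometric series: total = 138.2·[0.7900·(1 − 0.7900^5) / (1 − 0.7900)] ≈ 359.9205 billion.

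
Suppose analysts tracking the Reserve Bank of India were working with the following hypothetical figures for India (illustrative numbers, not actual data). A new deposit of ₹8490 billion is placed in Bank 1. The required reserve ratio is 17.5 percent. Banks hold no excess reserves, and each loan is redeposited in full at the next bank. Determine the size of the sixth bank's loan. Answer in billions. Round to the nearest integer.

Each bank lends a fraction (1 − rr) = 0.8250 of the deposit it receives, so Bank 6 receives 8490·0.8250^5 and lends 8490·0.8250^6 ≈ 2676.8953 billion.

₹2677 billion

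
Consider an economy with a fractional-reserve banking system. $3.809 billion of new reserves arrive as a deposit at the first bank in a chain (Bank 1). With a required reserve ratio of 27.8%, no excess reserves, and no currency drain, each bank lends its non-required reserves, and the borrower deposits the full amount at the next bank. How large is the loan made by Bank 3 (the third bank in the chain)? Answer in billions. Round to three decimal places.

Each bank lends a fraction (1 − rr) = 0.7220 of the deposit it receives, so Bank 3 receives 3.809·0.7220^2 and lends 3.809·0.7220^3 ≈ 1.4336 billion.

$1.434 billion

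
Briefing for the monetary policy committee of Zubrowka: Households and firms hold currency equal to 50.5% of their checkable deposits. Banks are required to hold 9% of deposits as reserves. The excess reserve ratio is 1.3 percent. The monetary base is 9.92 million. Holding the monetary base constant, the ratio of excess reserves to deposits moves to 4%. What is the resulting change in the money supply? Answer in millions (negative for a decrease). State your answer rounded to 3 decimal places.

Initially m₁ = (1 + 0.505) / (0.09 + 0.013 + 0.505) ≈ 2.47533, so M₁ = 2.47533 × 9.92 ≈ 24.5553 million.
After the change m₂ = (1 + 0.505) / (0.09 + 0.04 + 0.505) ≈ 2.37008, so M₂ = 2.37008 × 9.92 ≈ 23.5112 million.
ΔM = M₂ − M₁ = 23.5112 − 24.5553 = -1.0441 million.

-1.044 million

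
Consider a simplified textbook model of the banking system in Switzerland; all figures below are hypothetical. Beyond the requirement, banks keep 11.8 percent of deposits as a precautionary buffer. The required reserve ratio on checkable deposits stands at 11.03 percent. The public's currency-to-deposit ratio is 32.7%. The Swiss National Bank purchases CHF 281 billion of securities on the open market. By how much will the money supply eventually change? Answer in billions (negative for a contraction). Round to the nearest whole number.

CHF 672 billion

The money multiplier is m = (1 + c) / (rr + e + c) = (1 + 0.327) / (0.1103 + 0.118 + 0.327) ≈ 2.3897.
The purchase adds 281 billion of base, so ΔM = m × ΔMB = 2.3897 × (+281) = 671.5057 billion.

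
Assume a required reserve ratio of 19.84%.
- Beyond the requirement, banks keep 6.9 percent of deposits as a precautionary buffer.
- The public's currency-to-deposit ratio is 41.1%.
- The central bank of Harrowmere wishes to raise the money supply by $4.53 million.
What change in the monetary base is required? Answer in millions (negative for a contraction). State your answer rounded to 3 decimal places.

The money multiplier is m = (1 + c) / (rr + e + c) = (1 + 0.411) / (0.1984 + 0.069 + 0.411) ≈ 2.07989.
ΔMB = ΔM / m = (+4.53) / 2.07989 ≈ 2.178 million.

$2.178 million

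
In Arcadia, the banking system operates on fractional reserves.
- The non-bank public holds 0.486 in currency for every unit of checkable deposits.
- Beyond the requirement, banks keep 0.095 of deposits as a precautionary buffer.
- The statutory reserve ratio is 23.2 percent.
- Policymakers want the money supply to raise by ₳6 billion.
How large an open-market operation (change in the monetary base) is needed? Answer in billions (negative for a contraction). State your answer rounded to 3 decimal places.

₳3.283 billion

The money multiplier is m = (1 + c) / (rr + e + c) = (1 + 0.486) / (0.232 + 0.095 + 0.486) ≈ 1.82780.
ΔMB = ΔM / m = (+6) / 1.82780 ≈ 3.2826 billion.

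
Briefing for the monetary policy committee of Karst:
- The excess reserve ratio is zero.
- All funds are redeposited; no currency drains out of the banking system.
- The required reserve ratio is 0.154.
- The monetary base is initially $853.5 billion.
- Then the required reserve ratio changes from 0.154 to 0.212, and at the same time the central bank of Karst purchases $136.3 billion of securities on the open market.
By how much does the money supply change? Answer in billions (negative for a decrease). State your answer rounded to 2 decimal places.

-873.34 billion

Before: m₁ = 1 / (0.154) ≈ 6.493506, MB₁ = 853.5, so M₁ = 6.493506 × 853.5 ≈ 5542.2074 billion.
After: m₂ = 1 / (0.212) ≈ 4.716981, MB₂ = 853.5 + 136.3 = 989.8, so M₂ = 4.716981 × 989.8 ≈ 4668.8678 billion.
ΔM = M₂ − M₁ = 4668.8678 − 5542.2074 = -873.3396 billion.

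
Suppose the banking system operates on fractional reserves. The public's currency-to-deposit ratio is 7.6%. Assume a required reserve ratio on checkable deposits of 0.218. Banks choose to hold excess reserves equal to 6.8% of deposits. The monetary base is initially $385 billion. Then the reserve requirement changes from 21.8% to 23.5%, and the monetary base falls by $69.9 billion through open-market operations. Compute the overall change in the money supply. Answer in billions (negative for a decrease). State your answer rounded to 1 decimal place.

Before: m₁ = (1 + 0.076) / (0.218 + 0.068 + 0.076) ≈ 2.97238, MB₁ = 385, so M₁ = 2.97238 × 385 = 1144.3663 billion.
After: m₂ = (1 + 0.076) / (0.235 + 0.068 + 0.076) ≈ 2.83905, MB₂ = 385 − 69.9 = 315.1, so M₂ = 2.83905 × 315.1 ≈ 894.5847 billion.
ΔM = M₂ − M₁ = 894.5847 − 1144.3663 = -249.7816 billion.

-249.8 billion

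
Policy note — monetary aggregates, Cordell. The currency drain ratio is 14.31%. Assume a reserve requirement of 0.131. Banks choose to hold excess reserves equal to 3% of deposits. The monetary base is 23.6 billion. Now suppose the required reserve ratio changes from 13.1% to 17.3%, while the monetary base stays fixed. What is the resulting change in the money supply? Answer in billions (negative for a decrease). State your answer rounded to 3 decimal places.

-10.765 billion

Initially m₁ = (1 + 0.1431) / (0.131 + 0.03 + 0.1431) ≈ 3.758961, so M₁ = 3.758961 × 23.6 ≈ 88.7115 billion.
After the change m₂ = (1 + 0.1431) / (0.173 + 0.03 + 0.1431) ≈ 3.302803, so M₂ = 3.302803 × 23.6 ≈ 77.9462 billion.
ΔM = M₂ − M₁ = 77.9462 − 88.7115 = -10.7653 billion.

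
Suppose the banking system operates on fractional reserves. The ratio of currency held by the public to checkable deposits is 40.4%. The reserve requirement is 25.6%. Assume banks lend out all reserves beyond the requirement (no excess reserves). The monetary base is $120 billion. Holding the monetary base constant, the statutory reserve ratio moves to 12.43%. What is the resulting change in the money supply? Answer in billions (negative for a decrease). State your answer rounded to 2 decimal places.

$63.64 billion

Initially m₁ = (1 + 0.404) / (0.256 + 0.404) ≈ 2.127273, so M₁ = 2.127273 × 120 ≈ 255.2728 billion.
After the change m₂ = (1 + 0.404) / (0.1243 + 0.404) ≈ 2.657581, so M₂ = 2.657581 × 120 ≈ 318.9097 billion.
ΔM = M₂ − M₁ = 318.9097 − 255.2728 = 63.6369 billion.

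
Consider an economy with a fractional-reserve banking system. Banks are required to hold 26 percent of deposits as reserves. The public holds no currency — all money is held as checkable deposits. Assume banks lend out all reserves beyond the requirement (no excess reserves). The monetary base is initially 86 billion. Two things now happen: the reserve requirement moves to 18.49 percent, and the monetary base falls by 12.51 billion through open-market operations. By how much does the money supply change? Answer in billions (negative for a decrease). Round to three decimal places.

66.689 billion

Before: m₁ = 1 / (0.26) ≈ 3.846154, MB₁ = 86, so M₁ = 3.846154 × 86 ≈ 330.7692 billion.
After: m₂ = 1 / (0.1849) ≈ 5.408329, MB₂ = 86 − 12.51 = 73.49, so M₂ = 5.408329 × 73.49 ≈ 397.4581 billion.
ΔM = M₂ − M₁ = 397.4581 − 330.7692 = 66.6889 billion.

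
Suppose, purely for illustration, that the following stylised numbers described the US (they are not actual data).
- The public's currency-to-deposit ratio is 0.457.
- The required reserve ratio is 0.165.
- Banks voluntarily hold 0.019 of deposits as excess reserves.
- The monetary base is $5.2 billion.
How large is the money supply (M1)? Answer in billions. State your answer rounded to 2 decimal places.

$11.82 billion

The money multiplier is m = (1 + c) / (rr + e + c) = (1 + 0.457) / (0.165 + 0.019 + 0.457) ≈ 2.2730.
So M = m × MB = 2.2730 × 5.2 = 11.8196 billion.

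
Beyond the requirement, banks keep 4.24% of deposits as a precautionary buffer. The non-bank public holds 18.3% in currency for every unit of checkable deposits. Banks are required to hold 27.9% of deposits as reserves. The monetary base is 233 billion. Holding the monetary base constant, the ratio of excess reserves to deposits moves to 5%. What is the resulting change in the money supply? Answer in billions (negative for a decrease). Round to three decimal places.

Initially m₁ = (1 + 0.183) / (0.279 + 0.0424 + 0.183) ≈ 2.3453608, so M₁ = 2.3453608 × 233 ≈ 546.4691 billion.
After the change m₂ = (1 + 0.183) / (0.279 + 0.05 + 0.183) ≈ 2.3105469, so M₂ = 2.3105469 × 233 ≈ 538.3574 billion.
ΔM = M₂ − M₁ = 538.3574 − 546.4691 = -8.1117 billion.

-8.112 billion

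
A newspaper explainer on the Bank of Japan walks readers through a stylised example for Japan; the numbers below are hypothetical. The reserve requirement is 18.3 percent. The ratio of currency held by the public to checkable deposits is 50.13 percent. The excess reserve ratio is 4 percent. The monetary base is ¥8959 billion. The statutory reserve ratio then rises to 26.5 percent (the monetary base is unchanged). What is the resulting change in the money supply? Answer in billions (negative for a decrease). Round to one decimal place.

-1888.5 billion

Initially m₁ = (1 + 0.5013) / (0.183 + 0.04 + 0.5013) ≈ 2.072760, so M₁ = 2.072760 × 8959 ≈ 18569.8568 billion.
After the change m₂ = (1 + 0.5013) / (0.265 + 0.04 + 0.5013) ≈ 1.861962, so M₂ = 1.861962 × 8959 ≈ 16681.3176 billion.
ΔM = M₂ − M₁ = 16681.3176 − 18569.8568 = -1888.5392 billion.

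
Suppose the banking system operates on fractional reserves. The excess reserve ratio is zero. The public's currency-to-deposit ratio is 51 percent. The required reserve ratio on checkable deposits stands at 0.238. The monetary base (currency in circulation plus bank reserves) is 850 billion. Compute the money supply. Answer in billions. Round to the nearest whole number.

The money multiplier is m = (1 + c) / (rr + c) = (1 + 0.51) / (0.238 + 0.51) ≈ 2.0187.
So M = m × MB = 2.0187 × 850 = 1715.895 billion.

1716 billion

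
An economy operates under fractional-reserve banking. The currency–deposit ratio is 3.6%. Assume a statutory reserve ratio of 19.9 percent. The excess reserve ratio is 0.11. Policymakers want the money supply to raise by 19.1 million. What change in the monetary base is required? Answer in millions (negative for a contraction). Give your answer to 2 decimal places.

The money multiplier is m = (1 + c) / (rr + e + c) = (1 + 0.036) / (0.199 + 0.11 + 0.036) ≈ 3.00290.
ΔMB = ΔM / m = (+19.1) / 3.00290 ≈ 6.3605 million.

6.36 million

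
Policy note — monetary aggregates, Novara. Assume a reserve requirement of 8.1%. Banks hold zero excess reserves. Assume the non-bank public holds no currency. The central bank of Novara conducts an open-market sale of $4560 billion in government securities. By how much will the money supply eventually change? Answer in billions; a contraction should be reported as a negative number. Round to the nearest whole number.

The simple money multiplier is m = 1/rr = 1/0.081 ≈ 12.34568.
An open-market sale reduces the monetary base by 4560 billion, so ΔM = m × ΔMB = 12.34568 × (−4560) = -56296.3008 billion.

-56296 billion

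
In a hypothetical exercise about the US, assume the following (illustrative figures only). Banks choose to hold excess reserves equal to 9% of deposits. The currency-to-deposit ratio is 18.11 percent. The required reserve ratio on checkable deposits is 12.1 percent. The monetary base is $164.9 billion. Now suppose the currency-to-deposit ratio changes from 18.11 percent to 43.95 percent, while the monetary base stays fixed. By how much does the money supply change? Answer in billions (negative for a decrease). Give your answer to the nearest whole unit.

Initially m₁ = (1 + 0.1811) / (0.121 + 0.09 + 0.1811) ≈ 3.0122, so M₁ = 3.0122 × 164.9 ≈ 496.7118 billion.
After the change m₂ = (1 + 0.4395) / (0.121 + 0.09 + 0.4395) ≈ 2.2129, so M₂ = 2.2129 × 164.9 ≈ 364.9072 billion.
ΔM = M₂ − M₁ = 364.9072 − 496.7118 = -131.8046 billion.

-132 billion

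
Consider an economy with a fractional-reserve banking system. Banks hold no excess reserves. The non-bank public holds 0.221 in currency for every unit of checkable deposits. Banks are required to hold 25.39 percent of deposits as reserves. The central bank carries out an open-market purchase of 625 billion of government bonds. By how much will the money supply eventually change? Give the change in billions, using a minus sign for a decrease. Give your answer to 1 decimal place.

1606.9 billion

The money multiplier is m = (1 + c) / (rr + c) = (1 + 0.221) / (0.2539 + 0.221) ≈ 2.57107.
The purchase adds 625 billion of base, so ΔM = m × ΔMB = 2.57107 × (+625) ≈ 1606.9188 billion.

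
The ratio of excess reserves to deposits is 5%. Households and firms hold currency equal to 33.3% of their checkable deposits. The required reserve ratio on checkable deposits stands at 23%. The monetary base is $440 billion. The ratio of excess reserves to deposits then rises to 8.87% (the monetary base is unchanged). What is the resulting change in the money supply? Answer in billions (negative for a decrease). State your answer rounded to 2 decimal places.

Initially m₁ = (1 + 0.333) / (0.23 + 0.05 + 0.333) ≈ 2.174551, so M₁ = 2.174551 × 440 ≈ 956.8024 billion.
After the change m₂ = (1 + 0.333) / (0.23 + 0.0887 + 0.333) ≈ 2.045420, so M₂ = 2.045420 × 440 = 899.9848 billion.
ΔM = M₂ − M₁ = 899.9848 − 956.8024 = -56.8176 billion.

-56.82 billion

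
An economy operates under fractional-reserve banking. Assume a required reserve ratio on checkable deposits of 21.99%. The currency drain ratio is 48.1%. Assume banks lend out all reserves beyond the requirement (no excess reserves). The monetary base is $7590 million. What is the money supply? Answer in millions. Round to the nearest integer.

The money multiplier is m = (1 + c) / (rr + c) = (1 + 0.481) / (0.2199 + 0.481) ≈ 2.11300.
So M = m × MB = 2.11300 × 7590 = 16037.67 million.

$16038 million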